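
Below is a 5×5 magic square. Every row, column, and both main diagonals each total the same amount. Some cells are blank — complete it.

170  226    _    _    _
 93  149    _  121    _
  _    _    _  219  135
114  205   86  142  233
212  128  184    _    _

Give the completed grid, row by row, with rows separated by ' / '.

170 226 107 198 79 / 93 149 240 121 177 / 191 72 163 219 135 / 114 205 86 142 233 / 212 128 184 100 156

Row 4 is already complete: 114 + 205 + 86 + 142 + 233 = 780, so that is the magic constant.
From column 1, 780 − (170 + 93 + 114 + 212) gives (3,1) = 191.
Column 2 needs 780; the known cells sum to 708, so (3,2) = 72.
Row 3 must total 780; the given cells sum to 617, so (3,3) = 163.
From main diagonal, 780 − (170 + 149 + 163 + 142) gives (5,5) = 156.
Anti-diagonal must total 780; the given cells sum to 701, so (1,5) = 79.
Row 5: 212 + 128 + 184 + 156 + ? = 780, so (5,4) = 100.
Using column 4: 121 + 219 + 142 + 100 + ? → (1,4) = 780 − 582 = 198.
Column 5: 79 + 135 + 233 + 156 + ? = 780, so (2,5) = 177.
Row 1 must total 780; the given cells sum to 673, so (1,3) = 107.
From row 2, 780 − (93 + 149 + 121 + 177) gives (2,3) = 240.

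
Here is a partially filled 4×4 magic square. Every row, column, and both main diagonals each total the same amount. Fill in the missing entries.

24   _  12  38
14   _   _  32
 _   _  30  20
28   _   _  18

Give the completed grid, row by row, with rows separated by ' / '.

Column 4 is already complete: 38 + 32 + 20 + 18 = 108, so that is the magic constant.
Row 1: 24 + 12 + 38 + ? = 108, so (1,2) = 34.
Column 1 must total 108; the given cells sum to 66, so (3,1) = 42.
The remaining cell in main diagonal is (2,2) = 108 − 72 = 36.
Row 2: 14 + 36 + 32 + ? = 108, so (2,3) = 26.
From row 3, 108 − (42 + 30 + 20) gives (3,2) = 16.
From column 2, 108 − (34 + 36 + 16) gives (4,2) = 22.
Column 3: 12 + 26 + 30 + ? = 108, so (4,3) = 40.

24 34 12 38 / 14 36 26 32 / 42 16 30 20 / 28 22 40 18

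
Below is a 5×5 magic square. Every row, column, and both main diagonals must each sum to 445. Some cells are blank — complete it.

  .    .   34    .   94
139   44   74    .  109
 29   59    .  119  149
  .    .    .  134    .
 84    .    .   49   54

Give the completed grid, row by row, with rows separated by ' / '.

The remaining cell in row 2 is (2,4) = 445 − 366 = 79.
Row 3 must total 445; the given cells sum to 356, so (3,3) = 89.
Column 4: 79 + 119 + 134 + 49 + ? = 445, so (1,4) = 64.
Column 5 must total 445; the given cells sum to 406, so (4,5) = 39.
The remaining cell in main diagonal is (1,1) = 445 − 321 = 124.
Anti-diagonal: 94 + 79 + 89 + 84 + ? = 445, so (4,2) = 99.
The remaining cell in row 1 is (1,2) = 445 − 316 = 129.
Using column 1: 124 + 139 + 29 + 84 + ? → (4,1) = 445 − 376 = 69.
Column 2: 129 + 44 + 59 + 99 + ? = 445, so (5,2) = 114.
The remaining cell in row 4 is (4,3) = 445 − 341 = 104.
Row 5 must total 445; the given cells sum to 301, so (5,3) = 144.

124 129 34 64 94 / 139 44 74 79 109 / 29 59 89 119 149 / 69 99 104 134 39 / 84 114 144 49 54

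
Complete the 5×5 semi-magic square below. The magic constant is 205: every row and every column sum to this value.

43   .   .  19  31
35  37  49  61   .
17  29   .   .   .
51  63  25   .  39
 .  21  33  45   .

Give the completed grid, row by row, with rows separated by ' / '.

From row 2, 205 − (35 + 37 + 49 + 61) gives (2,5) = 23.
From row 4, 205 − (51 + 63 + 25 + 39) gives (4,4) = 27.
Using column 1: 43 + 35 + 17 + 51 + ? → (5,1) = 205 − 146 = 59.
The remaining cell in column 2 is (1,2) = 205 − 150 = 55.
Using column 4: 19 + 61 + 27 + 45 + ? → (3,4) = 205 − 152 = 53.
Using row 1: 43 + 55 + 19 + 31 + ? → (1,3) = 205 − 148 = 57.
From row 5, 205 − (59 + 21 + 33 + 45) gives (5,5) = 47.
The remaining cell in column 3 is (3,3) = 205 − 164 = 41.
From column 5, 205 − (31 + 23 + 39 + 47) gives (3,5) = 65.

43 55 57 19 31 / 35 37 49 61 23 / 17 29 41 53 65 / 51 63 25 27 39 / 59 21 33 45 47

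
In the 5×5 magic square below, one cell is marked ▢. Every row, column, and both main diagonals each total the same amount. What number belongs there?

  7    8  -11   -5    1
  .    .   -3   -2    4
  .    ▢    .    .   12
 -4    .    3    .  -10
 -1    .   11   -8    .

Row 1 is complete and sums to 0; that is the magic constant.
Column 3: -11 + (-3) + 3 + 11 + ? = 0, so (3,3) = 0.
The remaining cell in column 5 is (5,5) = 0 − 7 = -7.
From anti-diagonal, 0 − (1 + (-2) + 0 + (-1)) gives (4,2) = 2.
Row 4: -4 + 2 + 3 + (-10) + ? = 0, so (4,4) = 9.
Row 5 needs 0; the known cells sum to -5, so (5,2) = 5.
The remaining cell in column 4 is (3,4) = 0 − (-6) = 6.
Main diagonal needs 0; the known cells sum to 9, so (2,2) = -9.
The remaining cell in row 2 is (2,1) = 0 − (-10) = 10.
From column 1, 0 − (7 + 10 + (-4) + (-1)) gives (3,1) = -12.
Column 2 needs 0; the known cells sum to 6, so (3,2) = -6.

-6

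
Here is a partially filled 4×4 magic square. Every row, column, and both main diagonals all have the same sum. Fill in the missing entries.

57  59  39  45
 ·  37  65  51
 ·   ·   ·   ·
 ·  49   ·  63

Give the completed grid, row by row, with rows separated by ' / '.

Row 1 is already complete: 57 + 59 + 39 + 45 = 200, so that is the magic constant.
Row 2 must total 200; the given cells sum to 153, so (2,1) = 47.
Using column 2: 59 + 37 + 49 + ? → (3,2) = 200 − 145 = 55.
Column 4 needs 200; the known cells sum to 159, so (3,4) = 41.
Main diagonal needs 200; the known cells sum to 157, so (3,3) = 43.
From anti-diagonal, 200 − (45 + 65 + 55) gives (4,1) = 35.
Row 3: 55 + 43 + 41 + ? = 200, so (3,1) = 61.
Row 4 needs 200; the known cells sum to 147, so (4,3) = 53.

57 59 39 45 / 47 37 65 51 / 61 55 43 41 / 35 49 53 63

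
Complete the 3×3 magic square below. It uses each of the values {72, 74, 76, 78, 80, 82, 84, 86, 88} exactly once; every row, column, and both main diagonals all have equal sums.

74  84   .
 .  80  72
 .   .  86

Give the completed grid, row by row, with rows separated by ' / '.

The 9 entries sum to 720, so each line sums to 720/3 = 240.
From row 1, 240 − (74 + 84) gives (1,3) = 82.
Row 2: 80 + 72 + ? = 240, so (2,1) = 88.
Column 1 needs 240; the known cells sum to 162, so (3,1) = 78.
Using column 2: 84 + 80 + ? → (3,2) = 240 − 164 = 76.

74 84 82 / 88 80 72 / 78 76 86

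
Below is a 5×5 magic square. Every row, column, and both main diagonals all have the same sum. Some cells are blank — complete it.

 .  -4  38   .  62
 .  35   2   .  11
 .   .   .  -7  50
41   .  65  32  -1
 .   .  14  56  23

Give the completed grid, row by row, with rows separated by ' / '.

29 -4 38 20 62 / 53 35 2 44 11 / 17 59 26 -7 50 / 41 8 65 32 -1 / 5 47 14 56 23

Column 5 is already complete: 62 + 11 + 50 + -1 + 23 = 145, so that is the magic constant.
Row 4: 41 + 65 + 32 + (-1) + ? = 145, so (4,2) = 8.
Using column 3: 38 + 2 + 65 + 14 + ? → (3,3) = 145 − 119 = 26.
Main diagonal must total 145; the given cells sum to 116, so (1,1) = 29.
From row 1, 145 − (29 + (-4) + 38 + 62) gives (1,4) = 20.
Column 4 must total 145; the given cells sum to 101, so (2,4) = 44.
The remaining cell in anti-diagonal is (5,1) = 145 − 140 = 5.
Using row 2: 35 + 2 + 44 + 11 + ? → (2,1) = 145 − 92 = 53.
Row 5 needs 145; the known cells sum to 98, so (5,2) = 47.
Column 1: 29 + 53 + 41 + 5 + ? = 145, so (3,1) = 17.
The remaining cell in column 2 is (3,2) = 145 − 86 = 59.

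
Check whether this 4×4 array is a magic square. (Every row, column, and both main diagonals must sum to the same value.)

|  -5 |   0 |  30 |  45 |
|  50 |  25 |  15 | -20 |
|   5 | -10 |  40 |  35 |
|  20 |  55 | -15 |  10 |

Yes

Row 1: -5 + 0 + 30 + 45 = 70.
Row 2: 50 + 25 + 15 + (-20) = 70.
Row 3: 5 + (-10) + 40 + 35 = 70.
Row 4: 20 + 55 + (-15) + 10 = 70.
Column 1: -5 + 50 + 5 + 20 = 70.
Column 2: 0 + 25 + (-10) + 55 = 70.
Column 3: 30 + 15 + 40 + (-15) = 70.
Column 4: 45 + (-20) + 35 + 10 = 70.
Main diagonal: -5 + 25 + 40 + 10 = 70.
Anti-diagonal: 45 + 15 + (-10) + 20 = 70.
All lines sum to 70.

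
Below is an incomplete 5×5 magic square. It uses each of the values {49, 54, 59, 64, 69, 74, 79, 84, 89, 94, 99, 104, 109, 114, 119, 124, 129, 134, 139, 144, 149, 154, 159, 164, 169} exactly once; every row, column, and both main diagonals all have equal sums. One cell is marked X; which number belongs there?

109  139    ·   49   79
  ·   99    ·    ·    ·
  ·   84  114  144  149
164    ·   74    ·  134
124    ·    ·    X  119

The 25 entries sum to 2725, so each line sums to 2725/5 = 545.
Row 1 must total 545; the given cells sum to 376, so (1,3) = 169.
From row 3, 545 − (84 + 114 + 144 + 149) gives (3,1) = 54.
Column 1 needs 545; the known cells sum to 451, so (2,1) = 94.
Column 5: 79 + 149 + 134 + 119 + ? = 545, so (2,5) = 64.
Main diagonal: 109 + 99 + 114 + 119 + ? = 545, so (4,4) = 104.
From row 4, 545 − (164 + 74 + 104 + 134) gives (4,2) = 69.
The remaining cell in column 2 is (5,2) = 545 − 391 = 154.
Using anti-diagonal: 79 + 114 + 69 + 124 + ? → (2,4) = 545 − 386 = 159.
From row 2, 545 − (94 + 99 + 159 + 64) gives (2,3) = 129.
The remaining cell in column 3 is (5,3) = 545 − 486 = 59.
Column 4: 49 + 159 + 144 + 104 + ? = 545, so (5,4) = 89.

89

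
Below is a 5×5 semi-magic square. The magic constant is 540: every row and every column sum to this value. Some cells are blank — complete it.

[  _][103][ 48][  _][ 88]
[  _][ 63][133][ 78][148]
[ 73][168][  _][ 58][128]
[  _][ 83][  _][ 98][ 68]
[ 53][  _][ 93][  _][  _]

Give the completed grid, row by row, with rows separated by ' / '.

158 103 48 143 88 / 118 63 133 78 148 / 73 168 113 58 128 / 138 83 153 98 68 / 53 123 93 163 108

Using row 2: 63 + 133 + 78 + 148 + ? → (2,1) = 540 − 422 = 118.
From row 3, 540 − (73 + 168 + 58 + 128) gives (3,3) = 113.
Column 2 needs 540; the known cells sum to 417, so (5,2) = 123.
Column 3: 48 + 133 + 113 + 93 + ? = 540, so (4,3) = 153.
Column 5 must total 540; the given cells sum to 432, so (5,5) = 108.
The remaining cell in row 4 is (4,1) = 540 − 402 = 138.
The remaining cell in row 5 is (5,4) = 540 − 377 = 163.
Column 1: 118 + 73 + 138 + 53 + ? = 540, so (1,1) = 158.
Column 4 needs 540; the known cells sum to 397, so (1,4) = 143.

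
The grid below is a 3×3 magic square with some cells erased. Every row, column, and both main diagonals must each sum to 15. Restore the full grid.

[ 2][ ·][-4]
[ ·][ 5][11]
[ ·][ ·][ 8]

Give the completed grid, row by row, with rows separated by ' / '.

Using row 1: 2 + (-4) + ? → (1,2) = 15 − (-2) = 17.
Row 2 must total 15; the given cells sum to 16, so (2,1) = -1.
From column 1, 15 − (2 + (-1)) gives (3,1) = 14.
Using column 2: 17 + 5 + ? → (3,2) = 15 − 22 = -7.

2 17 -4 / -1 5 11 / 14 -7 8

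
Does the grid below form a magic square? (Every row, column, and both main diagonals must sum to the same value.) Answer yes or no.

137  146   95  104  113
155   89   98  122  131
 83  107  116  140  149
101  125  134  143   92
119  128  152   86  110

Row 1: 137 + 146 + 95 + 104 + 113 = 595.
Row 2: 155 + 89 + 98 + 122 + 131 = 595.
Row 3: 83 + 107 + 116 + 140 + 149 = 595.
Row 4: 101 + 125 + 134 + 143 + 92 = 595.
Row 5: 119 + 128 + 152 + 86 + 110 = 595.
Column 1: 137 + 155 + 83 + 101 + 119 = 595.
Column 2: 146 + 89 + 107 + 125 + 128 = 595.
Column 3: 95 + 98 + 116 + 134 + 152 = 595.
Column 4: 104 + 122 + 140 + 143 + 86 = 595.
Column 5: 113 + 131 + 149 + 92 + 110 = 595.
Main diagonal: 137 + 89 + 116 + 143 + 110 = 595.
Anti-diagonal: 113 + 122 + 116 + 125 + 119 = 595.
All lines sum to 595.

Yes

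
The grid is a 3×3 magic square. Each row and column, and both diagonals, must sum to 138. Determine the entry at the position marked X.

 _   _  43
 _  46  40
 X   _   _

49

The remaining cell in row 2 is (2,1) = 138 − 86 = 52.
From column 3, 138 − (43 + 40) gives (3,3) = 55.
Using main diagonal: 46 + 55 + ? → (1,1) = 138 − 101 = 37.
Anti-diagonal: 43 + 46 + ? = 138, so (3,1) = 49.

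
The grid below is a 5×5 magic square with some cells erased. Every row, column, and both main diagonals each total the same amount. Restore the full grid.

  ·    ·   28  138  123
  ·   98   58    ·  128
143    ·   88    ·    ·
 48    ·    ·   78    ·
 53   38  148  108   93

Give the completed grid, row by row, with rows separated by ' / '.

Row 5 is already complete: 53 + 38 + 148 + 108 + 93 = 440, so that is the magic constant.
Column 3 must total 440; the given cells sum to 322, so (4,3) = 118.
From main diagonal, 440 − (98 + 88 + 78 + 93) gives (1,1) = 83.
Using row 1: 83 + 28 + 138 + 123 + ? → (1,2) = 440 − 372 = 68.
The remaining cell in column 1 is (2,1) = 440 − 327 = 113.
The remaining cell in row 2 is (2,4) = 440 − 397 = 43.
Column 4: 138 + 43 + 78 + 108 + ? = 440, so (3,4) = 73.
From anti-diagonal, 440 − (123 + 43 + 88 + 53) gives (4,2) = 133.
Row 4: 48 + 133 + 118 + 78 + ? = 440, so (4,5) = 63.
The remaining cell in column 2 is (3,2) = 440 − 337 = 103.
Column 5: 123 + 128 + 63 + 93 + ? = 440, so (3,5) = 33.

83 68 28 138 123 / 113 98 58 43 128 / 143 103 88 73 33 / 48 133 118 78 63 / 53 38 148 108 93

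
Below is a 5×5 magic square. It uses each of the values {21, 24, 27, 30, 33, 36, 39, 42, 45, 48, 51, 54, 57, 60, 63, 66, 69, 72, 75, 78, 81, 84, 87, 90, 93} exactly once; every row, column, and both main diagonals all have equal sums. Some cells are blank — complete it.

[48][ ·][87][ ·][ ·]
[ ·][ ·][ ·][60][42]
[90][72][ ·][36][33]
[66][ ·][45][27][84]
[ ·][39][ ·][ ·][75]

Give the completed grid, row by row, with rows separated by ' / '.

The 25 entries sum to 1425, so each line sums to 1425/5 = 285.
From row 3, 285 − (90 + 72 + 36 + 33) gives (3,3) = 54.
Row 4 must total 285; the given cells sum to 222, so (4,2) = 63.
The remaining cell in column 5 is (1,5) = 285 − 234 = 51.
The remaining cell in main diagonal is (2,2) = 285 − 204 = 81.
From anti-diagonal, 285 − (51 + 60 + 54 + 63) gives (5,1) = 57.
Using column 1: 48 + 90 + 66 + 57 + ? → (2,1) = 285 − 261 = 24.
Column 2 must total 285; the given cells sum to 255, so (1,2) = 30.
Row 1 must total 285; the given cells sum to 216, so (1,4) = 69.
Row 2 must total 285; the given cells sum to 207, so (2,3) = 78.
Column 3: 87 + 78 + 54 + 45 + ? = 285, so (5,3) = 21.
From column 4, 285 − (69 + 60 + 36 + 27) gives (5,4) = 93.

48 30 87 69 51 / 24 81 78 60 42 / 90 72 54 36 33 / 66 63 45 27 84 / 57 39 21 93 75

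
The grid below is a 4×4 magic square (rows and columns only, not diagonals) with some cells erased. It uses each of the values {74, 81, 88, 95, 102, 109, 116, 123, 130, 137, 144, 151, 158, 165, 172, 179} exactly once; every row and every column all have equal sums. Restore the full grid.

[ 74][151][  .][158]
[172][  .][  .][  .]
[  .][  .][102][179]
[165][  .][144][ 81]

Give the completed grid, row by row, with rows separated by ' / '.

74 151 123 158 / 172 109 137 88 / 95 130 102 179 / 165 116 144 81

The 16 entries sum to 2024, so each line sums to 2024/4 = 506.
Row 1 must total 506; the given cells sum to 383, so (1,3) = 123.
The remaining cell in row 4 is (4,2) = 506 − 390 = 116.
Column 1 must total 506; the given cells sum to 411, so (3,1) = 95.
Using column 3: 123 + 102 + 144 + ? → (2,3) = 506 − 369 = 137.
Using column 4: 158 + 179 + 81 + ? → (2,4) = 506 − 418 = 88.
The remaining cell in row 2 is (2,2) = 506 − 397 = 109.
Row 3 must total 506; the given cells sum to 376, so (3,2) = 130.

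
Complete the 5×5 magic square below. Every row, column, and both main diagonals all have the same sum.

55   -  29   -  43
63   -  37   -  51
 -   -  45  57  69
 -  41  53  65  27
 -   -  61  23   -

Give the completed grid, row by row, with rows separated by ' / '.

55 67 29 31 43 / 63 25 37 49 51 / 21 33 45 57 69 / 39 41 53 65 27 / 47 59 61 23 35

Column 3 is already complete: 29 + 37 + 45 + 53 + 61 = 225, so that is the magic constant.
Row 4 needs 225; the known cells sum to 186, so (4,1) = 39.
From column 5, 225 − (43 + 51 + 69 + 27) gives (5,5) = 35.
The remaining cell in main diagonal is (2,2) = 225 − 200 = 25.
Using row 2: 63 + 25 + 37 + 51 + ? → (2,4) = 225 − 176 = 49.
Using column 4: 49 + 57 + 65 + 23 + ? → (1,4) = 225 − 194 = 31.
Using anti-diagonal: 43 + 49 + 45 + 41 + ? → (5,1) = 225 − 178 = 47.
Row 1: 55 + 29 + 31 + 43 + ? = 225, so (1,2) = 67.
From row 5, 225 − (47 + 61 + 23 + 35) gives (5,2) = 59.
Column 1 must total 225; the given cells sum to 204, so (3,1) = 21.
From column 2, 225 − (67 + 25 + 41 + 59) gives (3,2) = 33.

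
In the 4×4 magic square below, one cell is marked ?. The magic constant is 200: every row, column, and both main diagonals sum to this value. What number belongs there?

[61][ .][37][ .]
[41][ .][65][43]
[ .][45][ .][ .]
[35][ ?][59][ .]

57

Using row 2: 41 + 65 + 43 + ? → (2,2) = 200 − 149 = 51.
Column 1 must total 200; the given cells sum to 137, so (3,1) = 63.
Column 3 must total 200; the given cells sum to 161, so (3,3) = 39.
Using main diagonal: 61 + 51 + 39 + ? → (4,4) = 200 − 151 = 49.
Anti-diagonal must total 200; the given cells sum to 145, so (1,4) = 55.
The remaining cell in row 1 is (1,2) = 200 − 153 = 47.
Using row 3: 63 + 45 + 39 + ? → (3,4) = 200 − 147 = 53.
Using row 4: 35 + 59 + 49 + ? → (4,2) = 200 − 143 = 57.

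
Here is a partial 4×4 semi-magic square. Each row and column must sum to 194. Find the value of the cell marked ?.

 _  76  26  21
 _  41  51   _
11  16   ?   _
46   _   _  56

86

Row 1 must total 194; the given cells sum to 123, so (1,1) = 71.
The remaining cell in column 1 is (2,1) = 194 − 128 = 66.
Column 2: 76 + 41 + 16 + ? = 194, so (4,2) = 61.
Using row 2: 66 + 41 + 51 + ? → (2,4) = 194 − 158 = 36.
Row 4 must total 194; the given cells sum to 163, so (4,3) = 31.
The remaining cell in column 3 is (3,3) = 194 − 108 = 86.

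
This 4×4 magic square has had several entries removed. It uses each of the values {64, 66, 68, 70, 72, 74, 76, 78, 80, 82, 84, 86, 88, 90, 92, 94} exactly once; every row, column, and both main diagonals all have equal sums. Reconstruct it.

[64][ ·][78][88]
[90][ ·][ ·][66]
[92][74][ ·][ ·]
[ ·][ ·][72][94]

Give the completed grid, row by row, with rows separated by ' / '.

The 16 entries sum to 1264, so each line sums to 1264/4 = 316.
Using row 1: 64 + 78 + 88 + ? → (1,2) = 316 − 230 = 86.
Column 1 must total 316; the given cells sum to 246, so (4,1) = 70.
From column 4, 316 − (88 + 66 + 94) gives (3,4) = 68.
Using anti-diagonal: 88 + 74 + 70 + ? → (2,3) = 316 − 232 = 84.
Using row 2: 90 + 84 + 66 + ? → (2,2) = 316 − 240 = 76.
Row 3 must total 316; the given cells sum to 234, so (3,3) = 82.
From row 4, 316 − (70 + 72 + 94) gives (4,2) = 80.

64 86 78 88 / 90 76 84 66 / 92 74 82 68 / 70 80 72 94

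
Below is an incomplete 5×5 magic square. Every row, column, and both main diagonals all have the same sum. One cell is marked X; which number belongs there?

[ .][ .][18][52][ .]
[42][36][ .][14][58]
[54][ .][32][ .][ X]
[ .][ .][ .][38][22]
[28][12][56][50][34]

Row 5 is complete and sums to 180; that is the magic constant.
Row 2 must total 180; the given cells sum to 150, so (2,3) = 30.
Using column 3: 18 + 30 + 32 + 56 + ? → (4,3) = 180 − 136 = 44.
The remaining cell in column 4 is (3,4) = 180 − 154 = 26.
Main diagonal must total 180; the given cells sum to 140, so (1,1) = 40.
From column 1, 180 − (40 + 42 + 54 + 28) gives (4,1) = 16.
Row 4 needs 180; the known cells sum to 120, so (4,2) = 60.
Anti-diagonal needs 180; the known cells sum to 134, so (1,5) = 46.
The remaining cell in row 1 is (1,2) = 180 − 156 = 24.
Using column 2: 24 + 36 + 60 + 12 + ? → (3,2) = 180 − 132 = 48.
From column 5, 180 − (46 + 58 + 22 + 34) gives (3,5) = 20.

20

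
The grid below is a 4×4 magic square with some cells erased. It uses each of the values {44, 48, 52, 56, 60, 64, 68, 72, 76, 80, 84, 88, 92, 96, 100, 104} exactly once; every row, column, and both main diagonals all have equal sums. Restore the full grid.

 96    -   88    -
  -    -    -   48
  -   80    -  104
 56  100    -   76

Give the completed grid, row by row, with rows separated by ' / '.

The 16 entries sum to 1184, so each line sums to 1184/4 = 296.
Row 4: 56 + 100 + 76 + ? = 296, so (4,3) = 64.
Column 4: 48 + 104 + 76 + ? = 296, so (1,4) = 68.
Anti-diagonal needs 296; the known cells sum to 204, so (2,3) = 92.
Using row 1: 96 + 88 + 68 + ? → (1,2) = 296 − 252 = 44.
Column 2: 44 + 80 + 100 + ? = 296, so (2,2) = 72.
Column 3 must total 296; the given cells sum to 244, so (3,3) = 52.
Row 2 needs 296; the known cells sum to 212, so (2,1) = 84.
Row 3 needs 296; the known cells sum to 236, so (3,1) = 60.

96 44 88 68 / 84 72 92 48 / 60 80 52 104 / 56 100 64 76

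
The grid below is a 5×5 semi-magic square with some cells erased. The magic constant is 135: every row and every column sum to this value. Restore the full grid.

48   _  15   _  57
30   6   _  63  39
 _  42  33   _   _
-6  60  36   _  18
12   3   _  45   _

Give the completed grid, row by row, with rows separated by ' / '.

48 24 15 -9 57 / 30 6 -3 63 39 / 51 42 33 9 0 / -6 60 36 27 18 / 12 3 54 45 21

Using row 2: 30 + 6 + 63 + 39 + ? → (2,3) = 135 − 138 = -3.
The remaining cell in row 4 is (4,4) = 135 − 108 = 27.
Column 1 needs 135; the known cells sum to 84, so (3,1) = 51.
Column 2 needs 135; the known cells sum to 111, so (1,2) = 24.
From column 3, 135 − (15 + (-3) + 33 + 36) gives (5,3) = 54.
Row 1 needs 135; the known cells sum to 144, so (1,4) = -9.
Row 5 must total 135; the given cells sum to 114, so (5,5) = 21.
Column 4 must total 135; the given cells sum to 126, so (3,4) = 9.
The remaining cell in column 5 is (3,5) = 135 − 135 = 0.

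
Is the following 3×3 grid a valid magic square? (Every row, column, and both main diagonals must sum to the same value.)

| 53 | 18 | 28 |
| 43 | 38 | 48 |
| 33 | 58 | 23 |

Row 1: 53 + 18 + 28 = 99.
Row 2: 43 + 38 + 48 = 129.
Row 3: 33 + 58 + 23 = 114.
Column 1: 53 + 43 + 33 = 129.
Column 2: 18 + 38 + 58 = 114.
Column 3: 28 + 48 + 23 = 99.
Main diagonal: 53 + 38 + 23 = 114.
Anti-diagonal: 28 + 38 + 33 = 99.

No — row 2 sums to 129 but row 3 sums to 114.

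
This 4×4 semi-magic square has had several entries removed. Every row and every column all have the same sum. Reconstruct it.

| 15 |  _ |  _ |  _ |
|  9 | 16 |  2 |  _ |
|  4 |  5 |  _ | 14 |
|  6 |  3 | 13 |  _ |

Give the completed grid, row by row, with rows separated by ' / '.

15 10 8 1 / 9 16 2 7 / 4 5 11 14 / 6 3 13 12

Column 1 is already complete: 15 + 9 + 4 + 6 = 34, so that is the magic constant.
Row 2 needs 34; the known cells sum to 27, so (2,4) = 7.
Using row 3: 4 + 5 + 14 + ? → (3,3) = 34 − 23 = 11.
Row 4 needs 34; the known cells sum to 22, so (4,4) = 12.
Column 2 needs 34; the known cells sum to 24, so (1,2) = 10.
Column 3 needs 34; the known cells sum to 26, so (1,3) = 8.
Column 4: 7 + 14 + 12 + ? = 34, so (1,4) = 1.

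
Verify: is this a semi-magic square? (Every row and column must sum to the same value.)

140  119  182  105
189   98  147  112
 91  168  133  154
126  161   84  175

Row 1: 140 + 119 + 182 + 105 = 546.
Row 2: 189 + 98 + 147 + 112 = 546.
Row 3: 91 + 168 + 133 + 154 = 546.
Row 4: 126 + 161 + 84 + 175 = 546.
Column 1: 140 + 189 + 91 + 126 = 546.
Column 2: 119 + 98 + 168 + 161 = 546.
Column 3: 182 + 147 + 133 + 84 = 546.
Column 4: 105 + 112 + 154 + 175 = 546.
All lines sum to 546.

Yes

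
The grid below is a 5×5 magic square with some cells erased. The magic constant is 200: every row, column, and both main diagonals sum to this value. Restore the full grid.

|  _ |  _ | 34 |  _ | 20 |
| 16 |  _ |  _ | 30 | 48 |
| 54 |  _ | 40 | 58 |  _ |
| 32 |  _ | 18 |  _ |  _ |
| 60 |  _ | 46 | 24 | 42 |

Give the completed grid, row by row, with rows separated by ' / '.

38 56 34 52 20 / 16 44 62 30 48 / 54 22 40 58 26 / 32 50 18 36 64 / 60 28 46 24 42

The remaining cell in row 5 is (5,2) = 200 − 172 = 28.
From column 1, 200 − (16 + 54 + 32 + 60) gives (1,1) = 38.
Column 3: 34 + 40 + 18 + 46 + ? = 200, so (2,3) = 62.
The remaining cell in anti-diagonal is (4,2) = 200 − 150 = 50.
Using row 2: 16 + 62 + 30 + 48 + ? → (2,2) = 200 − 156 = 44.
Main diagonal: 38 + 44 + 40 + 42 + ? = 200, so (4,4) = 36.
The remaining cell in row 4 is (4,5) = 200 − 136 = 64.
From column 4, 200 − (30 + 58 + 36 + 24) gives (1,4) = 52.
Column 5: 20 + 48 + 64 + 42 + ? = 200, so (3,5) = 26.
Row 1 needs 200; the known cells sum to 144, so (1,2) = 56.
From row 3, 200 − (54 + 40 + 58 + 26) gives (3,2) = 22.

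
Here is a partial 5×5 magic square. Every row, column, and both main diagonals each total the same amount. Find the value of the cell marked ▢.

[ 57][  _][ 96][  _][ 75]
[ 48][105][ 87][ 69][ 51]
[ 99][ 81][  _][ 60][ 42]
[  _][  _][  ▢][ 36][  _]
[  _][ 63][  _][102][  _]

Row 2 is complete and sums to 360; that is the magic constant.
Row 3: 99 + 81 + 60 + 42 + ? = 360, so (3,3) = 78.
The remaining cell in column 4 is (1,4) = 360 − 267 = 93.
Main diagonal: 57 + 105 + 78 + 36 + ? = 360, so (5,5) = 84.
Row 1 must total 360; the given cells sum to 321, so (1,2) = 39.
Column 2 needs 360; the known cells sum to 288, so (4,2) = 72.
Column 5 must total 360; the given cells sum to 252, so (4,5) = 108.
From anti-diagonal, 360 − (75 + 69 + 78 + 72) gives (5,1) = 66.
Using row 5: 66 + 63 + 102 + 84 + ? → (5,3) = 360 − 315 = 45.
From column 1, 360 − (57 + 48 + 99 + 66) gives (4,1) = 90.
Column 3 must total 360; the given cells sum to 306, so (4,3) = 54.

54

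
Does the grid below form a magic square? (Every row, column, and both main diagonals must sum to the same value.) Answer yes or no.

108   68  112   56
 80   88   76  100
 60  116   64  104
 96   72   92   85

No — main diagonal sums to 345 but row 2 sums to 344.

Row 1: 108 + 68 + 112 + 56 = 344.
Row 2: 80 + 88 + 76 + 100 = 344.
Row 3: 60 + 116 + 64 + 104 = 344.
Row 4: 96 + 72 + 92 + 85 = 345.
Column 1: 108 + 80 + 60 + 96 = 344.
Column 2: 68 + 88 + 116 + 72 = 344.
Column 3: 112 + 76 + 64 + 92 = 344.
Column 4: 56 + 100 + 104 + 85 = 345.
Main diagonal: 108 + 88 + 64 + 85 = 345.
Anti-diagonal: 56 + 76 + 116 + 96 = 344.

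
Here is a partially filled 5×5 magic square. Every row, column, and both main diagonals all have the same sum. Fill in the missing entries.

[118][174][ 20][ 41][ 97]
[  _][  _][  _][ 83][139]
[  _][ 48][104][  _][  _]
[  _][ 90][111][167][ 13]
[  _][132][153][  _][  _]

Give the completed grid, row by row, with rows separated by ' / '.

118 174 20 41 97 / 160 6 62 83 139 / 27 48 104 125 146 / 69 90 111 167 13 / 76 132 153 34 55

Row 1 is already complete: 118 + 174 + 20 + 41 + 97 = 450, so that is the magic constant.
Row 4 must total 450; the given cells sum to 381, so (4,1) = 69.
Column 2: 174 + 48 + 90 + 132 + ? = 450, so (2,2) = 6.
Column 3 must total 450; the given cells sum to 388, so (2,3) = 62.
From main diagonal, 450 − (118 + 6 + 104 + 167) gives (5,5) = 55.
Anti-diagonal: 97 + 83 + 104 + 90 + ? = 450, so (5,1) = 76.
From row 2, 450 − (6 + 62 + 83 + 139) gives (2,1) = 160.
Row 5 must total 450; the given cells sum to 416, so (5,4) = 34.
Column 1 needs 450; the known cells sum to 423, so (3,1) = 27.
Column 4: 41 + 83 + 167 + 34 + ? = 450, so (3,4) = 125.
From column 5, 450 − (97 + 139 + 13 + 55) gives (3,5) = 146.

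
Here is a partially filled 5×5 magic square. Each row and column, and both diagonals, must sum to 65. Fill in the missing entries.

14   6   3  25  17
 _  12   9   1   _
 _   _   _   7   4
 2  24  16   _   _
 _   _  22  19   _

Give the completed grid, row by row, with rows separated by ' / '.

14 6 3 25 17 / 20 12 9 1 23 / 21 18 15 7 4 / 2 24 16 13 10 / 8 5 22 19 11

Column 3: 3 + 9 + 16 + 22 + ? = 65, so (3,3) = 15.
Column 4: 25 + 1 + 7 + 19 + ? = 65, so (4,4) = 13.
Main diagonal: 14 + 12 + 15 + 13 + ? = 65, so (5,5) = 11.
From anti-diagonal, 65 − (17 + 1 + 15 + 24) gives (5,1) = 8.
The remaining cell in row 4 is (4,5) = 65 − 55 = 10.
Using row 5: 8 + 22 + 19 + 11 + ? → (5,2) = 65 − 60 = 5.
Using column 2: 6 + 12 + 24 + 5 + ? → (3,2) = 65 − 47 = 18.
From column 5, 65 − (17 + 4 + 10 + 11) gives (2,5) = 23.
From row 2, 65 − (12 + 9 + 1 + 23) gives (2,1) = 20.
The remaining cell in row 3 is (3,1) = 65 − 44 = 21.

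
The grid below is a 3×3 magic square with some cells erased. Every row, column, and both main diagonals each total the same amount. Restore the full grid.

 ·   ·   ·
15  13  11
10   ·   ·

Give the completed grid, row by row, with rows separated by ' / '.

Row 2 is already complete: 15 + 13 + 11 = 39, so that is the magic constant.
Using column 1: 15 + 10 + ? → (1,1) = 39 − 25 = 14.
Main diagonal: 14 + 13 + ? = 39, so (3,3) = 12.
Anti-diagonal: 13 + 10 + ? = 39, so (1,3) = 16.
Using row 1: 14 + 16 + ? → (1,2) = 39 − 30 = 9.
Row 3 needs 39; the known cells sum to 22, so (3,2) = 17.

14 9 16 / 15 13 11 / 10 17 12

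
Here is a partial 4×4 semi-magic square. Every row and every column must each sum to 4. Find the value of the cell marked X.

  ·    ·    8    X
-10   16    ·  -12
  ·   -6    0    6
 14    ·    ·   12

-2

Row 2: -10 + 16 + (-12) + ? = 4, so (2,3) = 10.
Row 3 needs 4; the known cells sum to 0, so (3,1) = 4.
Column 1 needs 4; the known cells sum to 8, so (1,1) = -4.
From column 3, 4 − (8 + 10 + 0) gives (4,3) = -14.
The remaining cell in column 4 is (1,4) = 4 − 6 = -2.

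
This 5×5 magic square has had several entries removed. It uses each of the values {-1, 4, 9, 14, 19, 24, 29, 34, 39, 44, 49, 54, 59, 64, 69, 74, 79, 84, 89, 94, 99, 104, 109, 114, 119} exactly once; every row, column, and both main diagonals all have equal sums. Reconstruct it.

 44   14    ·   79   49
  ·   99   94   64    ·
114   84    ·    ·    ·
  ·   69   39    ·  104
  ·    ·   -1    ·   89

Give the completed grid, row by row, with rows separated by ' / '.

The 25 entries sum to 1475, so each line sums to 1475/5 = 295.
Using row 1: 44 + 14 + 79 + 49 + ? → (1,3) = 295 − 186 = 109.
The remaining cell in column 2 is (5,2) = 295 − 266 = 29.
Using column 3: 109 + 94 + 39 + (-1) + ? → (3,3) = 295 − 241 = 54.
Main diagonal: 44 + 99 + 54 + 89 + ? = 295, so (4,4) = 9.
Anti-diagonal: 49 + 64 + 54 + 69 + ? = 295, so (5,1) = 59.
Row 4 must total 295; the given cells sum to 221, so (4,1) = 74.
Row 5: 59 + 29 + (-1) + 89 + ? = 295, so (5,4) = 119.
Column 1: 44 + 114 + 74 + 59 + ? = 295, so (2,1) = 4.
Column 4 needs 295; the known cells sum to 271, so (3,4) = 24.
Row 2: 4 + 99 + 94 + 64 + ? = 295, so (2,5) = 34.
Row 3 needs 295; the known cells sum to 276, so (3,5) = 19.

44 14 109 79 49 / 4 99 94 64 34 / 114 84 54 24 19 / 74 69 39 9 104 / 59 29 -1 119 89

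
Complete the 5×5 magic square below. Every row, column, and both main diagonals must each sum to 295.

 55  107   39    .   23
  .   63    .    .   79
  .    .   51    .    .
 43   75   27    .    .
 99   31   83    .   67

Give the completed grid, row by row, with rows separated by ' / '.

Row 1 must total 295; the given cells sum to 224, so (1,4) = 71.
Using row 5: 99 + 31 + 83 + 67 + ? → (5,4) = 295 − 280 = 15.
Column 2 must total 295; the given cells sum to 276, so (3,2) = 19.
From column 3, 295 − (39 + 51 + 27 + 83) gives (2,3) = 95.
Main diagonal needs 295; the known cells sum to 236, so (4,4) = 59.
The remaining cell in anti-diagonal is (2,4) = 295 − 248 = 47.
Using row 2: 63 + 95 + 47 + 79 + ? → (2,1) = 295 − 284 = 11.
Row 4 must total 295; the given cells sum to 204, so (4,5) = 91.
Using column 1: 55 + 11 + 43 + 99 + ? → (3,1) = 295 − 208 = 87.
Column 4: 71 + 47 + 59 + 15 + ? = 295, so (3,4) = 103.
Column 5 must total 295; the given cells sum to 260, so (3,5) = 35.

55 107 39 71 23 / 11 63 95 47 79 / 87 19 51 103 35 / 43 75 27 59 91 / 99 31 83 15 67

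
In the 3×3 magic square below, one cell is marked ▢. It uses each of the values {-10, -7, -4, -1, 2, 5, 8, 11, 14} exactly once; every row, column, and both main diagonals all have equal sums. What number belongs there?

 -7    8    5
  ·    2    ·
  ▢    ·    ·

-1

The 9 entries sum to 18, so each line sums to 18/3 = 6.
The remaining cell in column 2 is (3,2) = 6 − 10 = -4.
Main diagonal needs 6; the known cells sum to -5, so (3,3) = 11.
Using anti-diagonal: 5 + 2 + ? → (3,1) = 6 − 7 = -1.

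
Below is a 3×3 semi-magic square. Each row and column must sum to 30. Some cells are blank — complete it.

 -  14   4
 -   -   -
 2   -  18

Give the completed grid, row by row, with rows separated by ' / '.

The remaining cell in row 1 is (1,1) = 30 − 18 = 12.
From row 3, 30 − (2 + 18) gives (3,2) = 10.
Column 1 must total 30; the given cells sum to 14, so (2,1) = 16.
From column 2, 30 − (14 + 10) gives (2,2) = 6.
Column 3: 4 + 18 + ? = 30, so (2,3) = 8.

12 14 4 / 16 6 8 / 2 10 18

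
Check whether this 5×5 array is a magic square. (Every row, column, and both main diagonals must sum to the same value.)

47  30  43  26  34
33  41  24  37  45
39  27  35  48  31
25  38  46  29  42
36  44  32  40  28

Row 1: 47 + 30 + 43 + 26 + 34 = 180.
Row 2: 33 + 41 + 24 + 37 + 45 = 180.
Row 3: 39 + 27 + 35 + 48 + 31 = 180.
Row 4: 25 + 38 + 46 + 29 + 42 = 180.
Row 5: 36 + 44 + 32 + 40 + 28 = 180.
Column 1: 47 + 33 + 39 + 25 + 36 = 180.
Column 2: 30 + 41 + 27 + 38 + 44 = 180.
Column 3: 43 + 24 + 35 + 46 + 32 = 180.
Column 4: 26 + 37 + 48 + 29 + 40 = 180.
Column 5: 34 + 45 + 31 + 42 + 28 = 180.
Main diagonal: 47 + 41 + 35 + 29 + 28 = 180.
Anti-diagonal: 34 + 37 + 35 + 38 + 36 = 180.
All lines sum to 180.

Yes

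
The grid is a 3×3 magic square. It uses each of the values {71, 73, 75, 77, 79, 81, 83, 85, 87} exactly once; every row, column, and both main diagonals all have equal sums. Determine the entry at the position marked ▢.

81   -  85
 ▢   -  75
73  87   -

The 9 entries sum to 711, so each line sums to 711/3 = 237.
From row 1, 237 − (81 + 85) gives (1,2) = 71.
Row 3 needs 237; the known cells sum to 160, so (3,3) = 77.
The remaining cell in column 1 is (2,1) = 237 − 154 = 83.

83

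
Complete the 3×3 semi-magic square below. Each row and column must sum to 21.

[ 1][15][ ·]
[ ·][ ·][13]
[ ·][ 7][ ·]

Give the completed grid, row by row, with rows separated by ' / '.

Row 1 must total 21; the given cells sum to 16, so (1,3) = 5.
Column 2 needs 21; the known cells sum to 22, so (2,2) = -1.
Column 3: 5 + 13 + ? = 21, so (3,3) = 3.
Row 2 needs 21; the known cells sum to 12, so (2,1) = 9.
From row 3, 21 − (7 + 3) gives (3,1) = 11.

1 15 5 / 9 -1 13 / 11 7 3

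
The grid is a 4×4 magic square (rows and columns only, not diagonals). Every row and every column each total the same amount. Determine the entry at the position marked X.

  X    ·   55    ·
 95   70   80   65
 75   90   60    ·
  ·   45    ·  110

Row 2 is complete and sums to 310; that is the magic constant.
The remaining cell in row 3 is (3,4) = 310 − 225 = 85.
From column 2, 310 − (70 + 90 + 45) gives (1,2) = 105.
Column 3 must total 310; the given cells sum to 195, so (4,3) = 115.
Column 4 needs 310; the known cells sum to 260, so (1,4) = 50.
Row 1 needs 310; the known cells sum to 210, so (1,1) = 100.

100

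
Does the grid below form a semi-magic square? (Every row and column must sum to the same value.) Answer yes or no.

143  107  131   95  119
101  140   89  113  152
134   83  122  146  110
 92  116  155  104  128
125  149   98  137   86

Row 1: 143 + 107 + 131 + 95 + 119 = 595.
Row 2: 101 + 140 + 89 + 113 + 152 = 595.
Row 3: 134 + 83 + 122 + 146 + 110 = 595.
Row 4: 92 + 116 + 155 + 104 + 128 = 595.
Row 5: 125 + 149 + 98 + 137 + 86 = 595.
Column 1: 143 + 101 + 134 + 92 + 125 = 595.
Column 2: 107 + 140 + 83 + 116 + 149 = 595.
Column 3: 131 + 89 + 122 + 155 + 98 = 595.
Column 4: 95 + 113 + 146 + 104 + 137 = 595.
Column 5: 119 + 152 + 110 + 128 + 86 = 595.
All lines sum to 595.

Yes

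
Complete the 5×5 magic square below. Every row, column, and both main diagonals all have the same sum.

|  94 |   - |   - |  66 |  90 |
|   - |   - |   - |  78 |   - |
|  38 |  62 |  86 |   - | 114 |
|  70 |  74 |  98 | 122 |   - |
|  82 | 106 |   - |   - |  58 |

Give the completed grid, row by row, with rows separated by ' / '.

Anti-diagonal is already complete: 90 + 78 + 86 + 74 + 82 = 410, so that is the magic constant.
From row 3, 410 − (38 + 62 + 86 + 114) gives (3,4) = 110.
Row 4 needs 410; the known cells sum to 364, so (4,5) = 46.
Column 1 must total 410; the given cells sum to 284, so (2,1) = 126.
Column 4: 66 + 78 + 110 + 122 + ? = 410, so (5,4) = 34.
Column 5 must total 410; the given cells sum to 308, so (2,5) = 102.
Main diagonal must total 410; the given cells sum to 360, so (2,2) = 50.
Row 2 must total 410; the given cells sum to 356, so (2,3) = 54.
Row 5: 82 + 106 + 34 + 58 + ? = 410, so (5,3) = 130.
Column 2 needs 410; the known cells sum to 292, so (1,2) = 118.
The remaining cell in column 3 is (1,3) = 410 − 368 = 42.

94 118 42 66 90 / 126 50 54 78 102 / 38 62 86 110 114 / 70 74 98 122 46 / 82 106 130 34 58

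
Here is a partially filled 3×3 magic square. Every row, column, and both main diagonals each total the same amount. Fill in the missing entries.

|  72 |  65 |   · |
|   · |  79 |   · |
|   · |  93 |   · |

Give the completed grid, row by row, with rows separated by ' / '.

Column 2 is already complete: 65 + 79 + 93 = 237, so that is the magic constant.
The remaining cell in row 1 is (1,3) = 237 − 137 = 100.
Main diagonal: 72 + 79 + ? = 237, so (3,3) = 86.
Anti-diagonal needs 237; the known cells sum to 179, so (3,1) = 58.
Using column 1: 72 + 58 + ? → (2,1) = 237 − 130 = 107.
From column 3, 237 − (100 + 86) gives (2,3) = 51.

72 65 100 / 107 79 51 / 58 93 86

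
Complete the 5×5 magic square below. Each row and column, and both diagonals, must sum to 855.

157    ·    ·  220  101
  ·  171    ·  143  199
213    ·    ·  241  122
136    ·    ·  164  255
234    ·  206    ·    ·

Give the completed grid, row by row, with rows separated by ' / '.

The remaining cell in column 1 is (2,1) = 855 − 740 = 115.
Column 4 needs 855; the known cells sum to 768, so (5,4) = 87.
Column 5 must total 855; the given cells sum to 677, so (5,5) = 178.
Main diagonal must total 855; the given cells sum to 670, so (3,3) = 185.
The remaining cell in anti-diagonal is (4,2) = 855 − 663 = 192.
Using row 2: 115 + 171 + 143 + 199 + ? → (2,3) = 855 − 628 = 227.
From row 3, 855 − (213 + 185 + 241 + 122) gives (3,2) = 94.
The remaining cell in row 4 is (4,3) = 855 − 747 = 108.
Row 5: 234 + 206 + 87 + 178 + ? = 855, so (5,2) = 150.
Using column 2: 171 + 94 + 192 + 150 + ? → (1,2) = 855 − 607 = 248.
Column 3: 227 + 185 + 108 + 206 + ? = 855, so (1,3) = 129.

157 248 129 220 101 / 115 171 227 143 199 / 213 94 185 241 122 / 136 192 108 164 255 / 234 150 206 87 178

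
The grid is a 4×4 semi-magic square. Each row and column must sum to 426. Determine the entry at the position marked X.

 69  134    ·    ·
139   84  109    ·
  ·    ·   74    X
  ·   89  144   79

Row 2 must total 426; the given cells sum to 332, so (2,4) = 94.
From row 4, 426 − (89 + 144 + 79) gives (4,1) = 114.
Column 1: 69 + 139 + 114 + ? = 426, so (3,1) = 104.
The remaining cell in column 2 is (3,2) = 426 − 307 = 119.
Column 3 must total 426; the given cells sum to 327, so (1,3) = 99.
The remaining cell in row 1 is (1,4) = 426 − 302 = 124.
Row 3 needs 426; the known cells sum to 297, so (3,4) = 129.

129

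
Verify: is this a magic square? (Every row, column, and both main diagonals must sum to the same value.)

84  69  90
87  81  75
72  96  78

No — row 3 sums to 246 but anti-diagonal sums to 243.

Row 1: 84 + 69 + 90 = 243.
Row 2: 87 + 81 + 75 = 243.
Row 3: 72 + 96 + 78 = 246.
Column 1: 84 + 87 + 72 = 243.
Column 2: 69 + 81 + 96 = 246.
Column 3: 90 + 75 + 78 = 243.
Main diagonal: 84 + 81 + 78 = 243.
Anti-diagonal: 90 + 81 + 72 = 243.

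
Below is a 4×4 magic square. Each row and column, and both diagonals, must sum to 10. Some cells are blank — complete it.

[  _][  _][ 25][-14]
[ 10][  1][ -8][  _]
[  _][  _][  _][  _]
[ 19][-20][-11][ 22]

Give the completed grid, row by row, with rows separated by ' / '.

-17 16 25 -14 / 10 1 -8 7 / -2 13 4 -5 / 19 -20 -11 22

The remaining cell in row 2 is (2,4) = 10 − 3 = 7.
Column 3: 25 + (-8) + (-11) + ? = 10, so (3,3) = 4.
Column 4: -14 + 7 + 22 + ? = 10, so (3,4) = -5.
Main diagonal: 1 + 4 + 22 + ? = 10, so (1,1) = -17.
Anti-diagonal needs 10; the known cells sum to -3, so (3,2) = 13.
Row 1 needs 10; the known cells sum to -6, so (1,2) = 16.
Row 3 needs 10; the known cells sum to 12, so (3,1) = -2.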